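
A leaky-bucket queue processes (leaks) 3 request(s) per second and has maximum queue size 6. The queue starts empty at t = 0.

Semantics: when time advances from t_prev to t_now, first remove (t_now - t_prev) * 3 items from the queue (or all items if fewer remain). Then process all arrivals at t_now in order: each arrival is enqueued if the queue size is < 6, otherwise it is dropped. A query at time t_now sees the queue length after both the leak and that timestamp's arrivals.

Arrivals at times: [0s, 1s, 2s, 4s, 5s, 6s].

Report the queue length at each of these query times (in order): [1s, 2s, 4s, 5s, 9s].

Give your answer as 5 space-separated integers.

Answer: 1 1 1 1 0

Derivation:
Queue lengths at query times:
  query t=1s: backlog = 1
  query t=2s: backlog = 1
  query t=4s: backlog = 1
  query t=5s: backlog = 1
  query t=9s: backlog = 0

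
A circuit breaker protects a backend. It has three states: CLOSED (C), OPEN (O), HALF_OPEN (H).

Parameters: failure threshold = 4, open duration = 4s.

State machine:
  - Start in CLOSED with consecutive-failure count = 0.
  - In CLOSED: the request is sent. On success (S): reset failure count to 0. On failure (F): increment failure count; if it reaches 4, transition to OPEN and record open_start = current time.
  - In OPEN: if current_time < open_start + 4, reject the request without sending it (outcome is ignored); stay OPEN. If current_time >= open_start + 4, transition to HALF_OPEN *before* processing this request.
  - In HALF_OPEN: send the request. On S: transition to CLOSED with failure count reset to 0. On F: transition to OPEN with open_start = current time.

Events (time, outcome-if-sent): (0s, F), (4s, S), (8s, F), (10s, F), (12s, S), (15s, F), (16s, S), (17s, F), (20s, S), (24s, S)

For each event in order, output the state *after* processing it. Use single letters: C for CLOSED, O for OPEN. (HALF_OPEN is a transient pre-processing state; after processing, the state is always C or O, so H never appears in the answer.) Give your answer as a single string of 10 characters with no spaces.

Answer: CCCCCCCCCC

Derivation:
State after each event:
  event#1 t=0s outcome=F: state=CLOSED
  event#2 t=4s outcome=S: state=CLOSED
  event#3 t=8s outcome=F: state=CLOSED
  event#4 t=10s outcome=F: state=CLOSED
  event#5 t=12s outcome=S: state=CLOSED
  event#6 t=15s outcome=F: state=CLOSED
  event#7 t=16s outcome=S: state=CLOSED
  event#8 t=17s outcome=F: state=CLOSED
  event#9 t=20s outcome=S: state=CLOSED
  event#10 t=24s outcome=S: state=CLOSED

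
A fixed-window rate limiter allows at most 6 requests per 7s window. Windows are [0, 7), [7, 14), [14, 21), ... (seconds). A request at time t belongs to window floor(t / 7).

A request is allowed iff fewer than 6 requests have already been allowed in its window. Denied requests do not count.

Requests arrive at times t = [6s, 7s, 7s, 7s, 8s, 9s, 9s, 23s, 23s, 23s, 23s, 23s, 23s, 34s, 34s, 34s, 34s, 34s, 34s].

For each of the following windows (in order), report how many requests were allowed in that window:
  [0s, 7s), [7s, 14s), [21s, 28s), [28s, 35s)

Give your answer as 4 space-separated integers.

Processing requests:
  req#1 t=6s (window 0): ALLOW
  req#2 t=7s (window 1): ALLOW
  req#3 t=7s (window 1): ALLOW
  req#4 t=7s (window 1): ALLOW
  req#5 t=8s (window 1): ALLOW
  req#6 t=9s (window 1): ALLOW
  req#7 t=9s (window 1): ALLOW
  req#8 t=23s (window 3): ALLOW
  req#9 t=23s (window 3): ALLOW
  req#10 t=23s (window 3): ALLOW
  req#11 t=23s (window 3): ALLOW
  req#12 t=23s (window 3): ALLOW
  req#13 t=23s (window 3): ALLOW
  req#14 t=34s (window 4): ALLOW
  req#15 t=34s (window 4): ALLOW
  req#16 t=34s (window 4): ALLOW
  req#17 t=34s (window 4): ALLOW
  req#18 t=34s (window 4): ALLOW
  req#19 t=34s (window 4): ALLOW

Allowed counts by window: 1 6 6 6

Answer: 1 6 6 6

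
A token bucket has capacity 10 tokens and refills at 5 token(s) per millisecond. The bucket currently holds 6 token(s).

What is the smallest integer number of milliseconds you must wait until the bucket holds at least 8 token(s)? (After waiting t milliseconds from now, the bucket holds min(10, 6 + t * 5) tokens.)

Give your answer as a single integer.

Answer: 1

Derivation:
Need 6 + t * 5 >= 8, so t >= 2/5.
Smallest integer t = ceil(2/5) = 1.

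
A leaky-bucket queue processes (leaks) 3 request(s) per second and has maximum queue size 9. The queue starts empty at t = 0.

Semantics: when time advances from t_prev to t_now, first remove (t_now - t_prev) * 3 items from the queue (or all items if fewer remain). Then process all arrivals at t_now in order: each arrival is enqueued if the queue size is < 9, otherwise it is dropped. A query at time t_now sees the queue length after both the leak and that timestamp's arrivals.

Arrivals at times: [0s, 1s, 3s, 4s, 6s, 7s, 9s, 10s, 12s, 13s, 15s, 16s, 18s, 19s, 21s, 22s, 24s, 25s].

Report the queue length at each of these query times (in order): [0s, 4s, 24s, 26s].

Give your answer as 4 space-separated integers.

Queue lengths at query times:
  query t=0s: backlog = 1
  query t=4s: backlog = 1
  query t=24s: backlog = 1
  query t=26s: backlog = 0

Answer: 1 1 1 0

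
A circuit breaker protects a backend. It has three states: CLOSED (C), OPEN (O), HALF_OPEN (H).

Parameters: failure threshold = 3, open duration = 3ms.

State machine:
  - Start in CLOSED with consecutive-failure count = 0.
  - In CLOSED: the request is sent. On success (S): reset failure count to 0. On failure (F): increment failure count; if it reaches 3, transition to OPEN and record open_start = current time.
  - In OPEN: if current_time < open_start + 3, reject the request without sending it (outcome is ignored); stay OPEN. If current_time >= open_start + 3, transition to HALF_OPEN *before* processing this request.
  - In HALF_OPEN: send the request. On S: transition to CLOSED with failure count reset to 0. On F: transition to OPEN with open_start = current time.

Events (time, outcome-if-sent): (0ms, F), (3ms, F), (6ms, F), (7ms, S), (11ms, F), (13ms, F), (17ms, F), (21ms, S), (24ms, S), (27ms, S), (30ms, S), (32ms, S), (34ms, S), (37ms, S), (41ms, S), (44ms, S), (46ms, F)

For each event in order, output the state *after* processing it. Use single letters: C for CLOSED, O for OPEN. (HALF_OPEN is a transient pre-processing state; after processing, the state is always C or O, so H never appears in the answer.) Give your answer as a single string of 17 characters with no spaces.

State after each event:
  event#1 t=0ms outcome=F: state=CLOSED
  event#2 t=3ms outcome=F: state=CLOSED
  event#3 t=6ms outcome=F: state=OPEN
  event#4 t=7ms outcome=S: state=OPEN
  event#5 t=11ms outcome=F: state=OPEN
  event#6 t=13ms outcome=F: state=OPEN
  event#7 t=17ms outcome=F: state=OPEN
  event#8 t=21ms outcome=S: state=CLOSED
  event#9 t=24ms outcome=S: state=CLOSED
  event#10 t=27ms outcome=S: state=CLOSED
  event#11 t=30ms outcome=S: state=CLOSED
  event#12 t=32ms outcome=S: state=CLOSED
  event#13 t=34ms outcome=S: state=CLOSED
  event#14 t=37ms outcome=S: state=CLOSED
  event#15 t=41ms outcome=S: state=CLOSED
  event#16 t=44ms outcome=S: state=CLOSED
  event#17 t=46ms outcome=F: state=CLOSED

Answer: CCOOOOOCCCCCCCCCC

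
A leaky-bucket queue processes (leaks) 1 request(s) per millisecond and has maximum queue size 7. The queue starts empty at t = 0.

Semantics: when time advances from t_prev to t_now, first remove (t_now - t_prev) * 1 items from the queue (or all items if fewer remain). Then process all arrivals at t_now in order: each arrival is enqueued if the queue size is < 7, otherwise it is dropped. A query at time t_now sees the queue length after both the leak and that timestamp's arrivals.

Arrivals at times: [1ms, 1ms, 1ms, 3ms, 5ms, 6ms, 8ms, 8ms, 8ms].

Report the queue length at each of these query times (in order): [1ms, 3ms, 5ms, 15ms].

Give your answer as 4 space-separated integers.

Answer: 3 2 1 0

Derivation:
Queue lengths at query times:
  query t=1ms: backlog = 3
  query t=3ms: backlog = 2
  query t=5ms: backlog = 1
  query t=15ms: backlog = 0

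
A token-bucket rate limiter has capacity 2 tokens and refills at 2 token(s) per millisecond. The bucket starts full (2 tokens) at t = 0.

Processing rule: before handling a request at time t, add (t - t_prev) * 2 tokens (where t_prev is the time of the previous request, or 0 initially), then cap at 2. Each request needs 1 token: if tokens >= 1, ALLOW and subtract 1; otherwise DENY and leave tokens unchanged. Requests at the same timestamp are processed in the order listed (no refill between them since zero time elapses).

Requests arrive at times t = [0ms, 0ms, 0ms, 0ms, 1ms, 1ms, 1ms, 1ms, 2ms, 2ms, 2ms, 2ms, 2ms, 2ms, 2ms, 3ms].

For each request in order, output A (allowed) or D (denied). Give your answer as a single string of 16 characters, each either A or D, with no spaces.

Simulating step by step:
  req#1 t=0ms: ALLOW
  req#2 t=0ms: ALLOW
  req#3 t=0ms: DENY
  req#4 t=0ms: DENY
  req#5 t=1ms: ALLOW
  req#6 t=1ms: ALLOW
  req#7 t=1ms: DENY
  req#8 t=1ms: DENY
  req#9 t=2ms: ALLOW
  req#10 t=2ms: ALLOW
  req#11 t=2ms: DENY
  req#12 t=2ms: DENY
  req#13 t=2ms: DENY
  req#14 t=2ms: DENY
  req#15 t=2ms: DENY
  req#16 t=3ms: ALLOW

Answer: AADDAADDAADDDDDA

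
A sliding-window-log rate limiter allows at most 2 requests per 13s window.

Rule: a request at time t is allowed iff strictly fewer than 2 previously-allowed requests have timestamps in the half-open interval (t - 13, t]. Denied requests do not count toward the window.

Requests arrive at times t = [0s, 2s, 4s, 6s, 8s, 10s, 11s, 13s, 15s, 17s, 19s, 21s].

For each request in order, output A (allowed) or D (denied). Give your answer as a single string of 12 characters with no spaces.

Answer: AADDDDDAADDD

Derivation:
Tracking allowed requests in the window:
  req#1 t=0s: ALLOW
  req#2 t=2s: ALLOW
  req#3 t=4s: DENY
  req#4 t=6s: DENY
  req#5 t=8s: DENY
  req#6 t=10s: DENY
  req#7 t=11s: DENY
  req#8 t=13s: ALLOW
  req#9 t=15s: ALLOW
  req#10 t=17s: DENY
  req#11 t=19s: DENY
  req#12 t=21s: DENY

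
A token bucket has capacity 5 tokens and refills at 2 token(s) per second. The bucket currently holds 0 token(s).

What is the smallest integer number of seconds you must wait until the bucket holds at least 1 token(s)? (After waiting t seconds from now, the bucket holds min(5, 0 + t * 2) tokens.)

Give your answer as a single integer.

Answer: 1

Derivation:
Need 0 + t * 2 >= 1, so t >= 1/2.
Smallest integer t = ceil(1/2) = 1.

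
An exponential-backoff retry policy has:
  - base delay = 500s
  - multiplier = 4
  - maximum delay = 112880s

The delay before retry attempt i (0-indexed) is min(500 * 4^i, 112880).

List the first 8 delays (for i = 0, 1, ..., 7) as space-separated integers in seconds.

Computing each delay:
  i=0: min(500*4^0, 112880) = 500
  i=1: min(500*4^1, 112880) = 2000
  i=2: min(500*4^2, 112880) = 8000
  i=3: min(500*4^3, 112880) = 32000
  i=4: min(500*4^4, 112880) = 112880
  i=5: min(500*4^5, 112880) = 112880
  i=6: min(500*4^6, 112880) = 112880
  i=7: min(500*4^7, 112880) = 112880

Answer: 500 2000 8000 32000 112880 112880 112880 112880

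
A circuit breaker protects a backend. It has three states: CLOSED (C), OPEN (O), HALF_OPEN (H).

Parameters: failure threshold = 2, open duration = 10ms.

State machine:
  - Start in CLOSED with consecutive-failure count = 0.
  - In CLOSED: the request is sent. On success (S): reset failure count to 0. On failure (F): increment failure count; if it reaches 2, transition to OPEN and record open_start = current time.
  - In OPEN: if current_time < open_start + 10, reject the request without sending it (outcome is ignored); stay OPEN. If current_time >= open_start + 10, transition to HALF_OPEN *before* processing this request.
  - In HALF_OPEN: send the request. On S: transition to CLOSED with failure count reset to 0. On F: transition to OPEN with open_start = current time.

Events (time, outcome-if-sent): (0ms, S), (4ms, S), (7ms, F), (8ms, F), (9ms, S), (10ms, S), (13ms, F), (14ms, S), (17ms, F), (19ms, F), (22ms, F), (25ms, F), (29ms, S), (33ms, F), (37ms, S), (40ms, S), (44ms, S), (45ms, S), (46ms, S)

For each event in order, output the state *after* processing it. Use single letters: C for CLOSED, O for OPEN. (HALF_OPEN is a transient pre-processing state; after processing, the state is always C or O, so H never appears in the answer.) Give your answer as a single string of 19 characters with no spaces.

Answer: CCCOOOOOOOOOCCCCCCC

Derivation:
State after each event:
  event#1 t=0ms outcome=S: state=CLOSED
  event#2 t=4ms outcome=S: state=CLOSED
  event#3 t=7ms outcome=F: state=CLOSED
  event#4 t=8ms outcome=F: state=OPEN
  event#5 t=9ms outcome=S: state=OPEN
  event#6 t=10ms outcome=S: state=OPEN
  event#7 t=13ms outcome=F: state=OPEN
  event#8 t=14ms outcome=S: state=OPEN
  event#9 t=17ms outcome=F: state=OPEN
  event#10 t=19ms outcome=F: state=OPEN
  event#11 t=22ms outcome=F: state=OPEN
  event#12 t=25ms outcome=F: state=OPEN
  event#13 t=29ms outcome=S: state=CLOSED
  event#14 t=33ms outcome=F: state=CLOSED
  event#15 t=37ms outcome=S: state=CLOSED
  event#16 t=40ms outcome=S: state=CLOSED
  event#17 t=44ms outcome=S: state=CLOSED
  event#18 t=45ms outcome=S: state=CLOSED
  event#19 t=46ms outcome=S: state=CLOSED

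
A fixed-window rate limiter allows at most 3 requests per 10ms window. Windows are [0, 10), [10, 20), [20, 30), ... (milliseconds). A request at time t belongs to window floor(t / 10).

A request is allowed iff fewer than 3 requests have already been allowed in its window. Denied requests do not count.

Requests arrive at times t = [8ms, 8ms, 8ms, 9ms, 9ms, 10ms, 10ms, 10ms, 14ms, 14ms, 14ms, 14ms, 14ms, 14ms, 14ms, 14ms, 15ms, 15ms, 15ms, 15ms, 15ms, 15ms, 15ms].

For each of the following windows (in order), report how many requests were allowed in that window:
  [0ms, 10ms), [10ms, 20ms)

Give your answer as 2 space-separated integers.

Answer: 3 3

Derivation:
Processing requests:
  req#1 t=8ms (window 0): ALLOW
  req#2 t=8ms (window 0): ALLOW
  req#3 t=8ms (window 0): ALLOW
  req#4 t=9ms (window 0): DENY
  req#5 t=9ms (window 0): DENY
  req#6 t=10ms (window 1): ALLOW
  req#7 t=10ms (window 1): ALLOW
  req#8 t=10ms (window 1): ALLOW
  req#9 t=14ms (window 1): DENY
  req#10 t=14ms (window 1): DENY
  req#11 t=14ms (window 1): DENY
  req#12 t=14ms (window 1): DENY
  req#13 t=14ms (window 1): DENY
  req#14 t=14ms (window 1): DENY
  req#15 t=14ms (window 1): DENY
  req#16 t=14ms (window 1): DENY
  req#17 t=15ms (window 1): DENY
  req#18 t=15ms (window 1): DENY
  req#19 t=15ms (window 1): DENY
  req#20 t=15ms (window 1): DENY
  req#21 t=15ms (window 1): DENY
  req#22 t=15ms (window 1): DENY
  req#23 t=15ms (window 1): DENY

Allowed counts by window: 3 3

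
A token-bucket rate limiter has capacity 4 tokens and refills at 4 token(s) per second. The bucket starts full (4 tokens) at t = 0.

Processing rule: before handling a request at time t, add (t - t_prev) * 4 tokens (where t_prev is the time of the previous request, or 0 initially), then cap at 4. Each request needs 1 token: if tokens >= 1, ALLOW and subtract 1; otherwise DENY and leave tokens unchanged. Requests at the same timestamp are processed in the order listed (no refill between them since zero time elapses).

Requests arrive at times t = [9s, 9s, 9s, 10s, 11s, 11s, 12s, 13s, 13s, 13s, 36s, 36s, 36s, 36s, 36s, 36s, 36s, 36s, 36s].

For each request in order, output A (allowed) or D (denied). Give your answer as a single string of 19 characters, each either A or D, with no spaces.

Answer: AAAAAAAAAAAAAADDDDD

Derivation:
Simulating step by step:
  req#1 t=9s: ALLOW
  req#2 t=9s: ALLOW
  req#3 t=9s: ALLOW
  req#4 t=10s: ALLOW
  req#5 t=11s: ALLOW
  req#6 t=11s: ALLOW
  req#7 t=12s: ALLOW
  req#8 t=13s: ALLOW
  req#9 t=13s: ALLOW
  req#10 t=13s: ALLOW
  req#11 t=36s: ALLOW
  req#12 t=36s: ALLOW
  req#13 t=36s: ALLOW
  req#14 t=36s: ALLOW
  req#15 t=36s: DENY
  req#16 t=36s: DENY
  req#17 t=36s: DENY
  req#18 t=36s: DENY
  req#19 t=36s: DENY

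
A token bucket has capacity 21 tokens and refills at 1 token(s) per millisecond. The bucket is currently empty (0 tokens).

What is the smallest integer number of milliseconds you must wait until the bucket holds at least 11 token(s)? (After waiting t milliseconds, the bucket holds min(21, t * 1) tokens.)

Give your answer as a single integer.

Need t * 1 >= 11, so t >= 11/1.
Smallest integer t = ceil(11/1) = 11.

Answer: 11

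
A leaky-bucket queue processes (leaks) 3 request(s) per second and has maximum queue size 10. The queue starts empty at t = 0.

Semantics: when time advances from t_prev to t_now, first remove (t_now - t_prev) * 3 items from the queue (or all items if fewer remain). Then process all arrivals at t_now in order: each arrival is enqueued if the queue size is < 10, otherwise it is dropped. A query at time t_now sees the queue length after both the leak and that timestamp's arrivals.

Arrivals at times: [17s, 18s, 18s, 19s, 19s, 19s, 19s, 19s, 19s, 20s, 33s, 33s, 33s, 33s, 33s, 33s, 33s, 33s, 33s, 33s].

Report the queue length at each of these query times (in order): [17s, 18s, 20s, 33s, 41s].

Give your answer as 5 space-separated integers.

Queue lengths at query times:
  query t=17s: backlog = 1
  query t=18s: backlog = 2
  query t=20s: backlog = 4
  query t=33s: backlog = 10
  query t=41s: backlog = 0

Answer: 1 2 4 10 0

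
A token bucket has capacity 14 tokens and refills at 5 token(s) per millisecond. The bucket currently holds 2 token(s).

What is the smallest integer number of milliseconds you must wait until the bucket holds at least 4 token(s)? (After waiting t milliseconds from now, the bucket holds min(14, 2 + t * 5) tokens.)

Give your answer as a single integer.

Need 2 + t * 5 >= 4, so t >= 2/5.
Smallest integer t = ceil(2/5) = 1.

Answer: 1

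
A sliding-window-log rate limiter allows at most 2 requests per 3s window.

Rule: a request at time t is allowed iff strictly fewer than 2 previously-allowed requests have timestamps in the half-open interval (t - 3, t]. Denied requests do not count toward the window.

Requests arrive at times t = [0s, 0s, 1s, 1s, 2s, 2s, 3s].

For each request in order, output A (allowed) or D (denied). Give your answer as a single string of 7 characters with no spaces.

Answer: AADDDDA

Derivation:
Tracking allowed requests in the window:
  req#1 t=0s: ALLOW
  req#2 t=0s: ALLOW
  req#3 t=1s: DENY
  req#4 t=1s: DENY
  req#5 t=2s: DENY
  req#6 t=2s: DENY
  req#7 t=3s: ALLOW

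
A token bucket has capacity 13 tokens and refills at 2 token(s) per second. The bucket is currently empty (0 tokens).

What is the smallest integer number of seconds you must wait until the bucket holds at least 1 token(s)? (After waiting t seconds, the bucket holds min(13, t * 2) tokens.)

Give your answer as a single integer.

Need t * 2 >= 1, so t >= 1/2.
Smallest integer t = ceil(1/2) = 1.

Answer: 1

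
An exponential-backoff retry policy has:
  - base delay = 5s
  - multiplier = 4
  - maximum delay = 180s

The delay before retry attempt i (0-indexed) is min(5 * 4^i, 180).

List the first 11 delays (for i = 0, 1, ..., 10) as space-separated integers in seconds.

Answer: 5 20 80 180 180 180 180 180 180 180 180

Derivation:
Computing each delay:
  i=0: min(5*4^0, 180) = 5
  i=1: min(5*4^1, 180) = 20
  i=2: min(5*4^2, 180) = 80
  i=3: min(5*4^3, 180) = 180
  i=4: min(5*4^4, 180) = 180
  i=5: min(5*4^5, 180) = 180
  i=6: min(5*4^6, 180) = 180
  i=7: min(5*4^7, 180) = 180
  i=8: min(5*4^8, 180) = 180
  i=9: min(5*4^9, 180) = 180
  i=10: min(5*4^10, 180) = 180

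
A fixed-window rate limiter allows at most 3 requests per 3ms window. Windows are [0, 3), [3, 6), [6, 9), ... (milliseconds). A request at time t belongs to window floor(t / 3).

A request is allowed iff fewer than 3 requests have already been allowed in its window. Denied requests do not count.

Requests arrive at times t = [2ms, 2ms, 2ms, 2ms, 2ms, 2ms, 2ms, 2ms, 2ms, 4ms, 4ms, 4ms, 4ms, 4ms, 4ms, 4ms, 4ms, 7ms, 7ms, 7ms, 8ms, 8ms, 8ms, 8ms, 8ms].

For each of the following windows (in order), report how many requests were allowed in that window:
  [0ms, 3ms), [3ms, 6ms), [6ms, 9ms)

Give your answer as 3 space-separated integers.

Processing requests:
  req#1 t=2ms (window 0): ALLOW
  req#2 t=2ms (window 0): ALLOW
  req#3 t=2ms (window 0): ALLOW
  req#4 t=2ms (window 0): DENY
  req#5 t=2ms (window 0): DENY
  req#6 t=2ms (window 0): DENY
  req#7 t=2ms (window 0): DENY
  req#8 t=2ms (window 0): DENY
  req#9 t=2ms (window 0): DENY
  req#10 t=4ms (window 1): ALLOW
  req#11 t=4ms (window 1): ALLOW
  req#12 t=4ms (window 1): ALLOW
  req#13 t=4ms (window 1): DENY
  req#14 t=4ms (window 1): DENY
  req#15 t=4ms (window 1): DENY
  req#16 t=4ms (window 1): DENY
  req#17 t=4ms (window 1): DENY
  req#18 t=7ms (window 2): ALLOW
  req#19 t=7ms (window 2): ALLOW
  req#20 t=7ms (window 2): ALLOW
  req#21 t=8ms (window 2): DENY
  req#22 t=8ms (window 2): DENY
  req#23 t=8ms (window 2): DENY
  req#24 t=8ms (window 2): DENY
  req#25 t=8ms (window 2): DENY

Allowed counts by window: 3 3 3

Answer: 3 3 3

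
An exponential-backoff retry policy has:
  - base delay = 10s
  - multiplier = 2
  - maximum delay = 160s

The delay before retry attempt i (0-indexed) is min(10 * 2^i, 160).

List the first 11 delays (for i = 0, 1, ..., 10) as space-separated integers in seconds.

Answer: 10 20 40 80 160 160 160 160 160 160 160

Derivation:
Computing each delay:
  i=0: min(10*2^0, 160) = 10
  i=1: min(10*2^1, 160) = 20
  i=2: min(10*2^2, 160) = 40
  i=3: min(10*2^3, 160) = 80
  i=4: min(10*2^4, 160) = 160
  i=5: min(10*2^5, 160) = 160
  i=6: min(10*2^6, 160) = 160
  i=7: min(10*2^7, 160) = 160
  i=8: min(10*2^8, 160) = 160
  i=9: min(10*2^9, 160) = 160
  i=10: min(10*2^10, 160) = 160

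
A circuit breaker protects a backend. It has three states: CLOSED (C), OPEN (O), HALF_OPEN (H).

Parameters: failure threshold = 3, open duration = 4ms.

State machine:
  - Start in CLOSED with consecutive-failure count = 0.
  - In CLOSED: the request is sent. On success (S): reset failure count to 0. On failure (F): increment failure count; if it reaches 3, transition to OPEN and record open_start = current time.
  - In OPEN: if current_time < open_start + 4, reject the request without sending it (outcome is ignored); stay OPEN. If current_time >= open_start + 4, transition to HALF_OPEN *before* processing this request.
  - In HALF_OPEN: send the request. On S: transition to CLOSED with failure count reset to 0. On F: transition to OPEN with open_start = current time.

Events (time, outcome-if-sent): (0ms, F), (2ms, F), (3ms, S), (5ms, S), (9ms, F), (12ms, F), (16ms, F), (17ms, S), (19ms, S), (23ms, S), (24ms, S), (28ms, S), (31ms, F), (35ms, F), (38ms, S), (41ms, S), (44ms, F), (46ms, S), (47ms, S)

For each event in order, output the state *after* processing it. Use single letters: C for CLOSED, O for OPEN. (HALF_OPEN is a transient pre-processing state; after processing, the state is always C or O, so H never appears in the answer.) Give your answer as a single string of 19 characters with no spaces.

Answer: CCCCCCOOOCCCCCCCCCC

Derivation:
State after each event:
  event#1 t=0ms outcome=F: state=CLOSED
  event#2 t=2ms outcome=F: state=CLOSED
  event#3 t=3ms outcome=S: state=CLOSED
  event#4 t=5ms outcome=S: state=CLOSED
  event#5 t=9ms outcome=F: state=CLOSED
  event#6 t=12ms outcome=F: state=CLOSED
  event#7 t=16ms outcome=F: state=OPEN
  event#8 t=17ms outcome=S: state=OPEN
  event#9 t=19ms outcome=S: state=OPEN
  event#10 t=23ms outcome=S: state=CLOSED
  event#11 t=24ms outcome=S: state=CLOSED
  event#12 t=28ms outcome=S: state=CLOSED
  event#13 t=31ms outcome=F: state=CLOSED
  event#14 t=35ms outcome=F: state=CLOSED
  event#15 t=38ms outcome=S: state=CLOSED
  event#16 t=41ms outcome=S: state=CLOSED
  event#17 t=44ms outcome=F: state=CLOSED
  event#18 t=46ms outcome=S: state=CLOSED
  event#19 t=47ms outcome=S: state=CLOSED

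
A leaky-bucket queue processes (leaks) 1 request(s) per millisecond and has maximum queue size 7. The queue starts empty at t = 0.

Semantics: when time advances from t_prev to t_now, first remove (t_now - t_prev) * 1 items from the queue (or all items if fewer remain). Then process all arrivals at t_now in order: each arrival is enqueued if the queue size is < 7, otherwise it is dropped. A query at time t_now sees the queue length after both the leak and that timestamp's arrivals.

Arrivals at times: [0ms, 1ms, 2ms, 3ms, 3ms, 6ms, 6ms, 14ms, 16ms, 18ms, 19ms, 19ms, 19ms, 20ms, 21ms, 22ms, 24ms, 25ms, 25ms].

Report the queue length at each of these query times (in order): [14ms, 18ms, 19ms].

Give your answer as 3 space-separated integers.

Answer: 1 1 3

Derivation:
Queue lengths at query times:
  query t=14ms: backlog = 1
  query t=18ms: backlog = 1
  query t=19ms: backlog = 3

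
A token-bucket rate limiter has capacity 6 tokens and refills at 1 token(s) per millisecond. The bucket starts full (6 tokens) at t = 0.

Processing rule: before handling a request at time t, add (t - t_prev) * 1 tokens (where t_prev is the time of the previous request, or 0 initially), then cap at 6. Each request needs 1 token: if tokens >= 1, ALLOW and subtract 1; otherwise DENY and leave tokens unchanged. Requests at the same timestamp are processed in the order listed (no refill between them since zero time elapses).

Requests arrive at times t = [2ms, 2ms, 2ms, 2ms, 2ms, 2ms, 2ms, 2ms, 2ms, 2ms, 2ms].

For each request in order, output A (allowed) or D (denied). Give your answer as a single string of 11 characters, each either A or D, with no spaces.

Answer: AAAAAADDDDD

Derivation:
Simulating step by step:
  req#1 t=2ms: ALLOW
  req#2 t=2ms: ALLOW
  req#3 t=2ms: ALLOW
  req#4 t=2ms: ALLOW
  req#5 t=2ms: ALLOW
  req#6 t=2ms: ALLOW
  req#7 t=2ms: DENY
  req#8 t=2ms: DENY
  req#9 t=2ms: DENY
  req#10 t=2ms: DENY
  req#11 t=2ms: DENY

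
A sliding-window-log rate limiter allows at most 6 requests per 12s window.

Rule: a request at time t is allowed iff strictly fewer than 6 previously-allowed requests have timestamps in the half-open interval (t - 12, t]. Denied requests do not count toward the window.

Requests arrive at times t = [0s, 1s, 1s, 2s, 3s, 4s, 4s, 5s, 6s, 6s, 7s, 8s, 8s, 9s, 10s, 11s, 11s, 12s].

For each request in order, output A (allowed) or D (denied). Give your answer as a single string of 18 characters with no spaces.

Tracking allowed requests in the window:
  req#1 t=0s: ALLOW
  req#2 t=1s: ALLOW
  req#3 t=1s: ALLOW
  req#4 t=2s: ALLOW
  req#5 t=3s: ALLOW
  req#6 t=4s: ALLOW
  req#7 t=4s: DENY
  req#8 t=5s: DENY
  req#9 t=6s: DENY
  req#10 t=6s: DENY
  req#11 t=7s: DENY
  req#12 t=8s: DENY
  req#13 t=8s: DENY
  req#14 t=9s: DENY
  req#15 t=10s: DENY
  req#16 t=11s: DENY
  req#17 t=11s: DENY
  req#18 t=12s: ALLOW

Answer: AAAAAADDDDDDDDDDDA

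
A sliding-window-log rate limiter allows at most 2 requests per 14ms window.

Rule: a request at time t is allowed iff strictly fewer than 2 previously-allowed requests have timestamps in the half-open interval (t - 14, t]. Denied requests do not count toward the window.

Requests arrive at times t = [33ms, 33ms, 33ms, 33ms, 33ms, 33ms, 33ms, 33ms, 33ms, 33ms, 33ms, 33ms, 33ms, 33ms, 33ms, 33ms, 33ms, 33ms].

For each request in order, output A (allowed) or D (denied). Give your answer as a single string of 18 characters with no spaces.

Tracking allowed requests in the window:
  req#1 t=33ms: ALLOW
  req#2 t=33ms: ALLOW
  req#3 t=33ms: DENY
  req#4 t=33ms: DENY
  req#5 t=33ms: DENY
  req#6 t=33ms: DENY
  req#7 t=33ms: DENY
  req#8 t=33ms: DENY
  req#9 t=33ms: DENY
  req#10 t=33ms: DENY
  req#11 t=33ms: DENY
  req#12 t=33ms: DENY
  req#13 t=33ms: DENY
  req#14 t=33ms: DENY
  req#15 t=33ms: DENY
  req#16 t=33ms: DENY
  req#17 t=33ms: DENY
  req#18 t=33ms: DENY

Answer: AADDDDDDDDDDDDDDDD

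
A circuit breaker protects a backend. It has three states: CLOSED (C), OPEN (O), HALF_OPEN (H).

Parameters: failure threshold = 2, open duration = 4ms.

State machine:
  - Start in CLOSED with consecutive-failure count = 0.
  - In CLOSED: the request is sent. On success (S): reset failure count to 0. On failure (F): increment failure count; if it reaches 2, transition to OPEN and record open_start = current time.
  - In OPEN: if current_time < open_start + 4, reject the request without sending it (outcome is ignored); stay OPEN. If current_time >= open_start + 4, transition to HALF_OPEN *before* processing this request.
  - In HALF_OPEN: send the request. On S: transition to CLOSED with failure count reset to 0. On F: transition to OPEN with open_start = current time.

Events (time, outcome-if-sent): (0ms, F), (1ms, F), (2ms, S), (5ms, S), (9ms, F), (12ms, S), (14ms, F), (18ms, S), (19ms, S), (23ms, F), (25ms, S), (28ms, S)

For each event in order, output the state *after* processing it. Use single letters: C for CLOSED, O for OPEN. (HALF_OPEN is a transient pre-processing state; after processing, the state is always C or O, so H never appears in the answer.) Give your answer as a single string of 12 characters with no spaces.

Answer: COOCCCCCCCCC

Derivation:
State after each event:
  event#1 t=0ms outcome=F: state=CLOSED
  event#2 t=1ms outcome=F: state=OPEN
  event#3 t=2ms outcome=S: state=OPEN
  event#4 t=5ms outcome=S: state=CLOSED
  event#5 t=9ms outcome=F: state=CLOSED
  event#6 t=12ms outcome=S: state=CLOSED
  event#7 t=14ms outcome=F: state=CLOSED
  event#8 t=18ms outcome=S: state=CLOSED
  event#9 t=19ms outcome=S: state=CLOSED
  event#10 t=23ms outcome=F: state=CLOSED
  event#11 t=25ms outcome=S: state=CLOSED
  event#12 t=28ms outcome=S: state=CLOSED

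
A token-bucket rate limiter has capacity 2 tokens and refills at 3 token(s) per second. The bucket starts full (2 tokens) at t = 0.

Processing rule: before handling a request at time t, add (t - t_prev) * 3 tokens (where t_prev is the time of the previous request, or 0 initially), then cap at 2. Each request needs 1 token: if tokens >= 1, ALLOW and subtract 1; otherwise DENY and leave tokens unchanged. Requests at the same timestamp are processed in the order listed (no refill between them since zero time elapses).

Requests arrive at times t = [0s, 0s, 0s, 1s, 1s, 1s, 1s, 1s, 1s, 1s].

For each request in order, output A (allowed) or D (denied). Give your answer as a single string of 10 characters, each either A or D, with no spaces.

Simulating step by step:
  req#1 t=0s: ALLOW
  req#2 t=0s: ALLOW
  req#3 t=0s: DENY
  req#4 t=1s: ALLOW
  req#5 t=1s: ALLOW
  req#6 t=1s: DENY
  req#7 t=1s: DENY
  req#8 t=1s: DENY
  req#9 t=1s: DENY
  req#10 t=1s: DENY

Answer: AADAADDDDD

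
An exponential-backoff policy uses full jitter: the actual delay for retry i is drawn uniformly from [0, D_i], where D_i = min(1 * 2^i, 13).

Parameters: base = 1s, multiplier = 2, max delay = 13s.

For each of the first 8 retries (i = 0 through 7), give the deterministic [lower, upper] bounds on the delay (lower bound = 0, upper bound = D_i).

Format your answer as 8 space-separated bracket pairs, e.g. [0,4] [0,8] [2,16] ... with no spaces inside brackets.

Computing bounds per retry:
  i=0: D_i=min(1*2^0,13)=1, bounds=[0,1]
  i=1: D_i=min(1*2^1,13)=2, bounds=[0,2]
  i=2: D_i=min(1*2^2,13)=4, bounds=[0,4]
  i=3: D_i=min(1*2^3,13)=8, bounds=[0,8]
  i=4: D_i=min(1*2^4,13)=13, bounds=[0,13]
  i=5: D_i=min(1*2^5,13)=13, bounds=[0,13]
  i=6: D_i=min(1*2^6,13)=13, bounds=[0,13]
  i=7: D_i=min(1*2^7,13)=13, bounds=[0,13]

Answer: [0,1] [0,2] [0,4] [0,8] [0,13] [0,13] [0,13] [0,13]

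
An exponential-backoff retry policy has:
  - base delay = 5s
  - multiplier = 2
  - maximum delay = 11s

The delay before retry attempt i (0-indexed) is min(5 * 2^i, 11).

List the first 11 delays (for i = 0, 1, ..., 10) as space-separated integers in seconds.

Answer: 5 10 11 11 11 11 11 11 11 11 11

Derivation:
Computing each delay:
  i=0: min(5*2^0, 11) = 5
  i=1: min(5*2^1, 11) = 10
  i=2: min(5*2^2, 11) = 11
  i=3: min(5*2^3, 11) = 11
  i=4: min(5*2^4, 11) = 11
  i=5: min(5*2^5, 11) = 11
  i=6: min(5*2^6, 11) = 11
  i=7: min(5*2^7, 11) = 11
  i=8: min(5*2^8, 11) = 11
  i=9: min(5*2^9, 11) = 11
  i=10: min(5*2^10, 11) = 11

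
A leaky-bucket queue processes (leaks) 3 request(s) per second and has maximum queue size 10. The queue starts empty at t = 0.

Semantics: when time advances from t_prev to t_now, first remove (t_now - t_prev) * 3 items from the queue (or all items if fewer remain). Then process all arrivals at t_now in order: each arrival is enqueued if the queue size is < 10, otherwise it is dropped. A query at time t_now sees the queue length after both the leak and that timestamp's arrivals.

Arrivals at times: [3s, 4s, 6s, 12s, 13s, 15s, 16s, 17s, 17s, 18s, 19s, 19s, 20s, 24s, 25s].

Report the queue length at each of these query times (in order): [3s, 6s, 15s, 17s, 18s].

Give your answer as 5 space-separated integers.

Answer: 1 1 1 2 1

Derivation:
Queue lengths at query times:
  query t=3s: backlog = 1
  query t=6s: backlog = 1
  query t=15s: backlog = 1
  query t=17s: backlog = 2
  query t=18s: backlog = 1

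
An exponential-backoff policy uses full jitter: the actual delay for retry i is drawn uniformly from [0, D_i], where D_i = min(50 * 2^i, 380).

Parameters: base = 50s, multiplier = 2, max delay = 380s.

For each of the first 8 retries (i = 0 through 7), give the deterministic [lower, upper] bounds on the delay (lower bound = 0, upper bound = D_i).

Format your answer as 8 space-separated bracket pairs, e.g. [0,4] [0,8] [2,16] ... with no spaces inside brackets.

Computing bounds per retry:
  i=0: D_i=min(50*2^0,380)=50, bounds=[0,50]
  i=1: D_i=min(50*2^1,380)=100, bounds=[0,100]
  i=2: D_i=min(50*2^2,380)=200, bounds=[0,200]
  i=3: D_i=min(50*2^3,380)=380, bounds=[0,380]
  i=4: D_i=min(50*2^4,380)=380, bounds=[0,380]
  i=5: D_i=min(50*2^5,380)=380, bounds=[0,380]
  i=6: D_i=min(50*2^6,380)=380, bounds=[0,380]
  i=7: D_i=min(50*2^7,380)=380, bounds=[0,380]

Answer: [0,50] [0,100] [0,200] [0,380] [0,380] [0,380] [0,380] [0,380]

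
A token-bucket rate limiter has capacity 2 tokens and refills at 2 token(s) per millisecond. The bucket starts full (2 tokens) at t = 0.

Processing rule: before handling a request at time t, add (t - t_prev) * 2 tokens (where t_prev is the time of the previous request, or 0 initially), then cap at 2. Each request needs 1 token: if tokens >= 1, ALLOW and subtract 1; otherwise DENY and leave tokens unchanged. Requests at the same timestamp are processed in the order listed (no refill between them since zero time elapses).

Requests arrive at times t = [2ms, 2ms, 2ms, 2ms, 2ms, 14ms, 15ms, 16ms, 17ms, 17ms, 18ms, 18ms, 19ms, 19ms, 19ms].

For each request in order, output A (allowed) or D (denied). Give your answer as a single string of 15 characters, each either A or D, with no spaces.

Simulating step by step:
  req#1 t=2ms: ALLOW
  req#2 t=2ms: ALLOW
  req#3 t=2ms: DENY
  req#4 t=2ms: DENY
  req#5 t=2ms: DENY
  req#6 t=14ms: ALLOW
  req#7 t=15ms: ALLOW
  req#8 t=16ms: ALLOW
  req#9 t=17ms: ALLOW
  req#10 t=17ms: ALLOW
  req#11 t=18ms: ALLOW
  req#12 t=18ms: ALLOW
  req#13 t=19ms: ALLOW
  req#14 t=19ms: ALLOW
  req#15 t=19ms: DENY

Answer: AADDDAAAAAAAAAD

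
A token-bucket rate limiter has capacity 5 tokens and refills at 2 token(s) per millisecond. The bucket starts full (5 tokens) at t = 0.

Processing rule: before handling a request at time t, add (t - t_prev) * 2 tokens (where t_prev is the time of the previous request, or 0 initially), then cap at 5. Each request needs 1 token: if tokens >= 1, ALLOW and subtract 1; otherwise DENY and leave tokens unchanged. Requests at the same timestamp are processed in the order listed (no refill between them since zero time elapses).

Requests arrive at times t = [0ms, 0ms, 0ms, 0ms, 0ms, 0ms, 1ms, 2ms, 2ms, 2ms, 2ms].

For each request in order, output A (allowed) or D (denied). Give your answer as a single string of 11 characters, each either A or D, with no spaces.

Simulating step by step:
  req#1 t=0ms: ALLOW
  req#2 t=0ms: ALLOW
  req#3 t=0ms: ALLOW
  req#4 t=0ms: ALLOW
  req#5 t=0ms: ALLOW
  req#6 t=0ms: DENY
  req#7 t=1ms: ALLOW
  req#8 t=2ms: ALLOW
  req#9 t=2ms: ALLOW
  req#10 t=2ms: ALLOW
  req#11 t=2ms: DENY

Answer: AAAAADAAAAD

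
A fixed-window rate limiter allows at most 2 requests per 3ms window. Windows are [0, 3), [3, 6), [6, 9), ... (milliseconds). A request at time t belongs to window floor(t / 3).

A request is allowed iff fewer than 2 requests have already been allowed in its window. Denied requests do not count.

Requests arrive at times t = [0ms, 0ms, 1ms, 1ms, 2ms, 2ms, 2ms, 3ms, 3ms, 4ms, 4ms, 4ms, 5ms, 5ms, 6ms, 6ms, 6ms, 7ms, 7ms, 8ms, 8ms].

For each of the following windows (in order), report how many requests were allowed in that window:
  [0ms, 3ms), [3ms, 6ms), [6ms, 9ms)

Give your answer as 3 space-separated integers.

Answer: 2 2 2

Derivation:
Processing requests:
  req#1 t=0ms (window 0): ALLOW
  req#2 t=0ms (window 0): ALLOW
  req#3 t=1ms (window 0): DENY
  req#4 t=1ms (window 0): DENY
  req#5 t=2ms (window 0): DENY
  req#6 t=2ms (window 0): DENY
  req#7 t=2ms (window 0): DENY
  req#8 t=3ms (window 1): ALLOW
  req#9 t=3ms (window 1): ALLOW
  req#10 t=4ms (window 1): DENY
  req#11 t=4ms (window 1): DENY
  req#12 t=4ms (window 1): DENY
  req#13 t=5ms (window 1): DENY
  req#14 t=5ms (window 1): DENY
  req#15 t=6ms (window 2): ALLOW
  req#16 t=6ms (window 2): ALLOW
  req#17 t=6ms (window 2): DENY
  req#18 t=7ms (window 2): DENY
  req#19 t=7ms (window 2): DENY
  req#20 t=8ms (window 2): DENY
  req#21 t=8ms (window 2): DENY

Allowed counts by window: 2 2 2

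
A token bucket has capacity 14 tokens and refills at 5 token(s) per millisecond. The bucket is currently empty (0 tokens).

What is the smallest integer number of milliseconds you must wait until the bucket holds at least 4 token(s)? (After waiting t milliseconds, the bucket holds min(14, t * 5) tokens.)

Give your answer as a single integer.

Answer: 1

Derivation:
Need t * 5 >= 4, so t >= 4/5.
Smallest integer t = ceil(4/5) = 1.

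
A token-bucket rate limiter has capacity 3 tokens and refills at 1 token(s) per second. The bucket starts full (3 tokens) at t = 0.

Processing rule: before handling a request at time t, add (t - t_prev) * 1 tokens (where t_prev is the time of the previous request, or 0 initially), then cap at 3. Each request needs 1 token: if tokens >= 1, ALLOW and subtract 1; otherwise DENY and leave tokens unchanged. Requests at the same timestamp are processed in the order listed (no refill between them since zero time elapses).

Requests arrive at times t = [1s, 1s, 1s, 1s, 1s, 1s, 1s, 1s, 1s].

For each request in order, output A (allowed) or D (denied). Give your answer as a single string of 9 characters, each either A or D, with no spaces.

Answer: AAADDDDDD

Derivation:
Simulating step by step:
  req#1 t=1s: ALLOW
  req#2 t=1s: ALLOW
  req#3 t=1s: ALLOW
  req#4 t=1s: DENY
  req#5 t=1s: DENY
  req#6 t=1s: DENY
  req#7 t=1s: DENY
  req#8 t=1s: DENY
  req#9 t=1s: DENY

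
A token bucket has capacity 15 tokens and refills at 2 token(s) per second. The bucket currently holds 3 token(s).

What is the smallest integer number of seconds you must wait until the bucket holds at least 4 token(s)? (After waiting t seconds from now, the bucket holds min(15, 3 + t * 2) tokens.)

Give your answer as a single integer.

Answer: 1

Derivation:
Need 3 + t * 2 >= 4, so t >= 1/2.
Smallest integer t = ceil(1/2) = 1.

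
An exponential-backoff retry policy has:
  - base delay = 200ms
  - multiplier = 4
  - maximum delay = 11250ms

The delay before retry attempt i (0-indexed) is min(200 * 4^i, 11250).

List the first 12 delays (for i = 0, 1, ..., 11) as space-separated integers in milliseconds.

Computing each delay:
  i=0: min(200*4^0, 11250) = 200
  i=1: min(200*4^1, 11250) = 800
  i=2: min(200*4^2, 11250) = 3200
  i=3: min(200*4^3, 11250) = 11250
  i=4: min(200*4^4, 11250) = 11250
  i=5: min(200*4^5, 11250) = 11250
  i=6: min(200*4^6, 11250) = 11250
  i=7: min(200*4^7, 11250) = 11250
  i=8: min(200*4^8, 11250) = 11250
  i=9: min(200*4^9, 11250) = 11250
  i=10: min(200*4^10, 11250) = 11250
  i=11: min(200*4^11, 11250) = 11250

Answer: 200 800 3200 11250 11250 11250 11250 11250 11250 11250 11250 11250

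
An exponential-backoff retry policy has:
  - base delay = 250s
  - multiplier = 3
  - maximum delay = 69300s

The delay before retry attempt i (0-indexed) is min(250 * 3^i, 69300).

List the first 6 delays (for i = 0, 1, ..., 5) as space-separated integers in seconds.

Answer: 250 750 2250 6750 20250 60750

Derivation:
Computing each delay:
  i=0: min(250*3^0, 69300) = 250
  i=1: min(250*3^1, 69300) = 750
  i=2: min(250*3^2, 69300) = 2250
  i=3: min(250*3^3, 69300) = 6750
  i=4: min(250*3^4, 69300) = 20250
  i=5: min(250*3^5, 69300) = 60750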